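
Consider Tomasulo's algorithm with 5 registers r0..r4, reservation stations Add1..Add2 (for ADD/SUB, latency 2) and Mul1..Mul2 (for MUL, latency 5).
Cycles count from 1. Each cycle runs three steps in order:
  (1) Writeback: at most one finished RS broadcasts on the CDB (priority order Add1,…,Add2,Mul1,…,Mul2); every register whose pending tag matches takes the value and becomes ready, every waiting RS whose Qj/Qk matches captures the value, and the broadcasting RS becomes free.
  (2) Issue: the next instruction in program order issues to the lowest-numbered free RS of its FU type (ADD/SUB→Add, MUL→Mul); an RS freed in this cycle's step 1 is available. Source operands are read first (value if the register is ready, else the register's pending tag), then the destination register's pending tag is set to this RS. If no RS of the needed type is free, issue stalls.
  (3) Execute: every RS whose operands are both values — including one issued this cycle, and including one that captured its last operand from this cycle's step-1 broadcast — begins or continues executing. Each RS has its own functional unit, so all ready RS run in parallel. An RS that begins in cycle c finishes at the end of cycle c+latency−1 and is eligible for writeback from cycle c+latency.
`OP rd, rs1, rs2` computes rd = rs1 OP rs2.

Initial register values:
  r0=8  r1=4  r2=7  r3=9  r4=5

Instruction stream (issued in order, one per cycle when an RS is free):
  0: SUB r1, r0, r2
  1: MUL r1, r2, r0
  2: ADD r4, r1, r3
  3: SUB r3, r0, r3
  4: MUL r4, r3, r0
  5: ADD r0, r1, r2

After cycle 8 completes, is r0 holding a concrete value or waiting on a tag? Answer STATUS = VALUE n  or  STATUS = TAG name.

STATUS = TAG Add2

c1: issue SUB r1<-Add1 | r0:8,r1:Add1,r2:7,r3:9,r4:5
c2: issue MUL r1<-Mul1 | r0:8,r1:Mul1,r2:7,r3:9,r4:5
c3: CDB Add1=1; issue ADD r4<-Add1 | r0:8,r1:Mul1,r2:7,r3:9,r4:Add1
c4: issue SUB r3<-Add2 | r0:8,r1:Mul1,r2:7,r3:Add2,r4:Add1
c5: issue MUL r4<-Mul2 | r0:8,r1:Mul1,r2:7,r3:Add2,r4:Mul2
c6: CDB Add2=-1; issue ADD r0<-Add2 | r0:Add2,r1:Mul1,r2:7,r3:-1,r4:Mul2
c7: CDB Mul1=56 | r0:Add2,r1:56,r2:7,r3:-1,r4:Mul2
c8: - | r0:Add2,r1:56,r2:7,r3:-1,r4:Mul2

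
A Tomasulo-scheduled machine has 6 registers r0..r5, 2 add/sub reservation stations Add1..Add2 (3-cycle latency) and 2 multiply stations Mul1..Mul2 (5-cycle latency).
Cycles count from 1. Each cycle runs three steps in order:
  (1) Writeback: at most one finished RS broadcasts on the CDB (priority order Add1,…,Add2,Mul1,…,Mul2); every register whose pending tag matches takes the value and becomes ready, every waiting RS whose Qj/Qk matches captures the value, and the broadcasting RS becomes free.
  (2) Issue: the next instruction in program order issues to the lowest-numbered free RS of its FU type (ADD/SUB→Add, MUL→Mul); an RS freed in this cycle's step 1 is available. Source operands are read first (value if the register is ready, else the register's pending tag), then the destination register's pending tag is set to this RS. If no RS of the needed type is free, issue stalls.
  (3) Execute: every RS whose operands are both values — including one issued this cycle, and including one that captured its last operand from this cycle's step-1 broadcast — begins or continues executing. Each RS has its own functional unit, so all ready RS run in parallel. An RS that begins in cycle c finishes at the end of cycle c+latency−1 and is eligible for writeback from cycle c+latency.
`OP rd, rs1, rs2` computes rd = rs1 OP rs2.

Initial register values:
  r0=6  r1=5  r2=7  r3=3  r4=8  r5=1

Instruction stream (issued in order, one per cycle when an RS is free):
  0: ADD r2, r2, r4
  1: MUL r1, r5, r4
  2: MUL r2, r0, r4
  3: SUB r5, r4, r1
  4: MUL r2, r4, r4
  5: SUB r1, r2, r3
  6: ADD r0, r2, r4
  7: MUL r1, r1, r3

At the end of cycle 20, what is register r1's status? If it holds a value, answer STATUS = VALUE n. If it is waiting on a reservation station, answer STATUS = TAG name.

c1: issue ADD r2<-Add1 | r0:6,r1:5,r2:Add1,r3:3,r4:8,r5:1
c2: issue MUL r1<-Mul1 | r0:6,r1:Mul1,r2:Add1,r3:3,r4:8,r5:1
c3: issue MUL r2<-Mul2 | r0:6,r1:Mul1,r2:Mul2,r3:3,r4:8,r5:1
c4: CDB Add1=15; issue SUB r5<-Add1 | r0:6,r1:Mul1,r2:Mul2,r3:3,r4:8,r5:Add1
c5: stall | r0:6,r1:Mul1,r2:Mul2,r3:3,r4:8,r5:Add1
c6: stall | r0:6,r1:Mul1,r2:Mul2,r3:3,r4:8,r5:Add1
c7: CDB Mul1=8; issue MUL r2<-Mul1 | r0:6,r1:8,r2:Mul1,r3:3,r4:8,r5:Add1
c8: CDB Mul2=48; issue SUB r1<-Add2 | r0:6,r1:Add2,r2:Mul1,r3:3,r4:8,r5:Add1
c9: stall | r0:6,r1:Add2,r2:Mul1,r3:3,r4:8,r5:Add1
c10: CDB Add1=0; issue ADD r0<-Add1 | r0:Add1,r1:Add2,r2:Mul1,r3:3,r4:8,r5:0
c11: issue MUL r1<-Mul2 | r0:Add1,r1:Mul2,r2:Mul1,r3:3,r4:8,r5:0
c12: CDB Mul1=64 | r0:Add1,r1:Mul2,r2:64,r3:3,r4:8,r5:0
c13: - | r0:Add1,r1:Mul2,r2:64,r3:3,r4:8,r5:0
c14: - | r0:Add1,r1:Mul2,r2:64,r3:3,r4:8,r5:0
c15: CDB Add1=72 | r0:72,r1:Mul2,r2:64,r3:3,r4:8,r5:0
c16: CDB Add2=61 | r0:72,r1:Mul2,r2:64,r3:3,r4:8,r5:0
c17: - | r0:72,r1:Mul2,r2:64,r3:3,r4:8,r5:0
c18: - | r0:72,r1:Mul2,r2:64,r3:3,r4:8,r5:0
c19: - | r0:72,r1:Mul2,r2:64,r3:3,r4:8,r5:0
c20: - | r0:72,r1:Mul2,r2:64,r3:3,r4:8,r5:0

STATUS = TAG Mul2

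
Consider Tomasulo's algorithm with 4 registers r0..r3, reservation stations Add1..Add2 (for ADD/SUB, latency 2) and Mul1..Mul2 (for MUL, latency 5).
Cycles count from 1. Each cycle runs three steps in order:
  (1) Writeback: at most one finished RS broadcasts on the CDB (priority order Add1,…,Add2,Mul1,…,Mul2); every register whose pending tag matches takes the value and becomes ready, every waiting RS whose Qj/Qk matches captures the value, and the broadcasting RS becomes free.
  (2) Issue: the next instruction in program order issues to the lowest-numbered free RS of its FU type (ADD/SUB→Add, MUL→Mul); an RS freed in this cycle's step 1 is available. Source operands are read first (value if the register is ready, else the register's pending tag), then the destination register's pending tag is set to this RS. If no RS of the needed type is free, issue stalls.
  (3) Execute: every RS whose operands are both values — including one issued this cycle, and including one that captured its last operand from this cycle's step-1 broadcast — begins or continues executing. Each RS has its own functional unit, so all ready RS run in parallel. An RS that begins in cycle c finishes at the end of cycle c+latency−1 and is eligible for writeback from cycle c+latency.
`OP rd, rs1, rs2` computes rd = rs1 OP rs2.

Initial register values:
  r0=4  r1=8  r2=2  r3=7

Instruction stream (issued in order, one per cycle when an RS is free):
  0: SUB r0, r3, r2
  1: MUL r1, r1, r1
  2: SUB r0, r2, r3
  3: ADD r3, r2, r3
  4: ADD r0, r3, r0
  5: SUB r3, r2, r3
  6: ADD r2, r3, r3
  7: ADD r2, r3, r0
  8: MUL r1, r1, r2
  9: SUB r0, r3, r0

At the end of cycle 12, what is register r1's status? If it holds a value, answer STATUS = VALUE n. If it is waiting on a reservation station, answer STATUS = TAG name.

STATUS = TAG Mul1

  c1: issue SUB r0<-Add1  regs: r0:Add1,r1:8,r2:2,r3:7
  c2: issue MUL r1<-Mul1  regs: r0:Add1,r1:Mul1,r2:2,r3:7
  c3: CDB Add1=5; issue SUB r0<-Add1  regs: r0:Add1,r1:Mul1,r2:2,r3:7
  c4: issue ADD r3<-Add2  regs: r0:Add1,r1:Mul1,r2:2,r3:Add2
  c5: CDB Add1=-5; issue ADD r0<-Add1  regs: r0:Add1,r1:Mul1,r2:2,r3:Add2
  c6: CDB Add2=9; issue SUB r3<-Add2  regs: r0:Add1,r1:Mul1,r2:2,r3:Add2
  c7: CDB Mul1=64; stall  regs: r0:Add1,r1:64,r2:2,r3:Add2
  c8: CDB Add1=4; issue ADD r2<-Add1  regs: r0:4,r1:64,r2:Add1,r3:Add2
  c9: CDB Add2=-7; issue ADD r2<-Add2  regs: r0:4,r1:64,r2:Add2,r3:-7
  c10: issue MUL r1<-Mul1  regs: r0:4,r1:Mul1,r2:Add2,r3:-7
  c11: CDB Add1=-14; issue SUB r0<-Add1  regs: r0:Add1,r1:Mul1,r2:Add2,r3:-7
  c12: CDB Add2=-3  regs: r0:Add1,r1:Mul1,r2:-3,r3:-7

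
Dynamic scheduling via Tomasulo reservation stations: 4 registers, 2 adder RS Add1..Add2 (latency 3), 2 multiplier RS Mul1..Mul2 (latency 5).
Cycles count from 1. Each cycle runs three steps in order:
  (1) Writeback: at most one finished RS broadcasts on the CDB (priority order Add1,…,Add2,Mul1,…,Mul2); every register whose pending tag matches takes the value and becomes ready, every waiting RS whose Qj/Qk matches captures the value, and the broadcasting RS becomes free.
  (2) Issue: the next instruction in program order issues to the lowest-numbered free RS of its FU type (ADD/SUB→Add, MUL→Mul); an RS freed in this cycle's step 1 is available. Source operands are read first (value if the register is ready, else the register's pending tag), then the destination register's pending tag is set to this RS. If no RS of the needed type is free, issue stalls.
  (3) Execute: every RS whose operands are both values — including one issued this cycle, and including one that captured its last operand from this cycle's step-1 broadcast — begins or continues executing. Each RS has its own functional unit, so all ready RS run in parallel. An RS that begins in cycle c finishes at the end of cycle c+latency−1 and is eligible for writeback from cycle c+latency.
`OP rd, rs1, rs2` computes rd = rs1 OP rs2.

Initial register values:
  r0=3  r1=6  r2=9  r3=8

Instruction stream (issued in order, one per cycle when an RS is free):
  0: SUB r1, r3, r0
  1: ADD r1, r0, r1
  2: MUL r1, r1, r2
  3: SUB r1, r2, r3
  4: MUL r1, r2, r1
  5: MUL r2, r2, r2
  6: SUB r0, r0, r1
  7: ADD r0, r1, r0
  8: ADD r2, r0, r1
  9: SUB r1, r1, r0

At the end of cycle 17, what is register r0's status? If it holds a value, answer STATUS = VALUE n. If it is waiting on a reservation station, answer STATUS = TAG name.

  c1: issue SUB r1<-Add1  regs: r0:3,r1:Add1,r2:9,r3:8
  c2: issue ADD r1<-Add2  regs: r0:3,r1:Add2,r2:9,r3:8
  c3: issue MUL r1<-Mul1  regs: r0:3,r1:Mul1,r2:9,r3:8
  c4: CDB Add1=5; issue SUB r1<-Add1  regs: r0:3,r1:Add1,r2:9,r3:8
  c5: issue MUL r1<-Mul2  regs: r0:3,r1:Mul2,r2:9,r3:8
  c6: stall  regs: r0:3,r1:Mul2,r2:9,r3:8
  c7: CDB Add1=1; stall  regs: r0:3,r1:Mul2,r2:9,r3:8
  c8: CDB Add2=8; stall  regs: r0:3,r1:Mul2,r2:9,r3:8
  c9: stall  regs: r0:3,r1:Mul2,r2:9,r3:8
  c10: stall  regs: r0:3,r1:Mul2,r2:9,r3:8
  c11: stall  regs: r0:3,r1:Mul2,r2:9,r3:8
  c12: CDB Mul2=9; issue MUL r2<-Mul2  regs: r0:3,r1:9,r2:Mul2,r3:8
  c13: CDB Mul1=72; issue SUB r0<-Add1  regs: r0:Add1,r1:9,r2:Mul2,r3:8
  c14: issue ADD r0<-Add2  regs: r0:Add2,r1:9,r2:Mul2,r3:8
  c15: stall  regs: r0:Add2,r1:9,r2:Mul2,r3:8
  c16: CDB Add1=-6; issue ADD r2<-Add1  regs: r0:Add2,r1:9,r2:Add1,r3:8
  c17: CDB Mul2=81; stall  regs: r0:Add2,r1:9,r2:Add1,r3:8

STATUS = TAG Add2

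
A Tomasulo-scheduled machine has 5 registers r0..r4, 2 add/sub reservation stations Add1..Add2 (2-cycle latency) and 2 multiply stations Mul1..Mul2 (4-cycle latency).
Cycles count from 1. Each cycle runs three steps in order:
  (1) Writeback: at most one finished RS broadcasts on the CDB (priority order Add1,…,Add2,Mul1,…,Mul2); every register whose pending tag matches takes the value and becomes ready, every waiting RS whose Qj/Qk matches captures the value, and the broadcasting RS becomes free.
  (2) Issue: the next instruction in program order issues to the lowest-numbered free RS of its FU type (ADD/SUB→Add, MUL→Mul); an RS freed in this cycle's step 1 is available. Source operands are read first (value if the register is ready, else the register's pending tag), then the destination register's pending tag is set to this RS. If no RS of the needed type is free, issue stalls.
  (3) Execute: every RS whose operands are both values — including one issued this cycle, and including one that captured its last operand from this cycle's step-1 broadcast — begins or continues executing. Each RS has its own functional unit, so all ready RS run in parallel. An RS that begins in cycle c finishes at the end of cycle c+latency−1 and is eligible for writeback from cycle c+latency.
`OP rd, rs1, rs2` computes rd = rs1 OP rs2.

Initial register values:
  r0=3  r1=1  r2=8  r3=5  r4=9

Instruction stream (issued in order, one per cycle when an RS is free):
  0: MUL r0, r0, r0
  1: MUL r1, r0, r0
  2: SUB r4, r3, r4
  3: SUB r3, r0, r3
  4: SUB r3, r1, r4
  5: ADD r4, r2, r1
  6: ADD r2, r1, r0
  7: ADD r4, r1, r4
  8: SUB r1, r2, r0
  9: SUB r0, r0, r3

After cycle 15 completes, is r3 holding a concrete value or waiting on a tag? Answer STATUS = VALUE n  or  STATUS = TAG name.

STATUS = VALUE 85

c1: issue MUL r0<-Mul1 | r0:Mul1,r1:1,r2:8,r3:5,r4:9
c2: issue MUL r1<-Mul2 | r0:Mul1,r1:Mul2,r2:8,r3:5,r4:9
c3: issue SUB r4<-Add1 | r0:Mul1,r1:Mul2,r2:8,r3:5,r4:Add1
c4: issue SUB r3<-Add2 | r0:Mul1,r1:Mul2,r2:8,r3:Add2,r4:Add1
c5: CDB Add1=-4; issue SUB r3<-Add1 | r0:Mul1,r1:Mul2,r2:8,r3:Add1,r4:-4
c6: CDB Mul1=9; stall | r0:9,r1:Mul2,r2:8,r3:Add1,r4:-4
c7: stall | r0:9,r1:Mul2,r2:8,r3:Add1,r4:-4
c8: CDB Add2=4; issue ADD r4<-Add2 | r0:9,r1:Mul2,r2:8,r3:Add1,r4:Add2
c9: stall | r0:9,r1:Mul2,r2:8,r3:Add1,r4:Add2
c10: CDB Mul2=81; stall | r0:9,r1:81,r2:8,r3:Add1,r4:Add2
c11: stall | r0:9,r1:81,r2:8,r3:Add1,r4:Add2
c12: CDB Add1=85; issue ADD r2<-Add1 | r0:9,r1:81,r2:Add1,r3:85,r4:Add2
c13: CDB Add2=89; issue ADD r4<-Add2 | r0:9,r1:81,r2:Add1,r3:85,r4:Add2
c14: CDB Add1=90; issue SUB r1<-Add1 | r0:9,r1:Add1,r2:90,r3:85,r4:Add2
c15: CDB Add2=170; issue SUB r0<-Add2 | r0:Add2,r1:Add1,r2:90,r3:85,r4:170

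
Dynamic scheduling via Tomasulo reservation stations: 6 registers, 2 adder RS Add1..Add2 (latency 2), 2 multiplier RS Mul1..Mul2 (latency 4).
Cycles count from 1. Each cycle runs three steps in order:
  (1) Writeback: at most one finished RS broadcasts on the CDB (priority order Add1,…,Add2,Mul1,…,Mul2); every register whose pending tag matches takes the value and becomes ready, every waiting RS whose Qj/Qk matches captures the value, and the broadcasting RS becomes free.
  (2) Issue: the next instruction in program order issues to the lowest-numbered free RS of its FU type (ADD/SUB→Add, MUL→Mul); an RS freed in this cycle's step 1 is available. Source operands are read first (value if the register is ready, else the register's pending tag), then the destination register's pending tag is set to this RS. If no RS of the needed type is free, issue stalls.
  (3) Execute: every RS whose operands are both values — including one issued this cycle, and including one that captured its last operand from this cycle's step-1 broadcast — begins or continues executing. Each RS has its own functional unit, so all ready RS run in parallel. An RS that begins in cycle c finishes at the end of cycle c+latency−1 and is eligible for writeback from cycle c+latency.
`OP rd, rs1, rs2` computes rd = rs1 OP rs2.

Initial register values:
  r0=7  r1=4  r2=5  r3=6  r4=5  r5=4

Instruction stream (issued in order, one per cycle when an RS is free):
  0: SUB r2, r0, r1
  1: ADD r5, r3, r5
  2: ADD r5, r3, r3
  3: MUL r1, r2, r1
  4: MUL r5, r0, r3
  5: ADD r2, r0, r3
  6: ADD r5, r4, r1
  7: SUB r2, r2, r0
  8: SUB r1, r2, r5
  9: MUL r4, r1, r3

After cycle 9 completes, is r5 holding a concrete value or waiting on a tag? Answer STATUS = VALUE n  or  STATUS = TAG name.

STATUS = TAG Add2

cycle 1: issue SUB r2<-Add1 // r0:7,r1:4,r2:Add1,r3:6,r4:5,r5:4
cycle 2: issue ADD r5<-Add2 // r0:7,r1:4,r2:Add1,r3:6,r4:5,r5:Add2
cycle 3: CDB Add1=3; issue ADD r5<-Add1 // r0:7,r1:4,r2:3,r3:6,r4:5,r5:Add1
cycle 4: CDB Add2=10; issue MUL r1<-Mul1 // r0:7,r1:Mul1,r2:3,r3:6,r4:5,r5:Add1
cycle 5: CDB Add1=12; issue MUL r5<-Mul2 // r0:7,r1:Mul1,r2:3,r3:6,r4:5,r5:Mul2
cycle 6: issue ADD r2<-Add1 // r0:7,r1:Mul1,r2:Add1,r3:6,r4:5,r5:Mul2
cycle 7: issue ADD r5<-Add2 // r0:7,r1:Mul1,r2:Add1,r3:6,r4:5,r5:Add2
cycle 8: CDB Add1=13; issue SUB r2<-Add1 // r0:7,r1:Mul1,r2:Add1,r3:6,r4:5,r5:Add2
cycle 9: CDB Mul1=12; stall // r0:7,r1:12,r2:Add1,r3:6,r4:5,r5:Add2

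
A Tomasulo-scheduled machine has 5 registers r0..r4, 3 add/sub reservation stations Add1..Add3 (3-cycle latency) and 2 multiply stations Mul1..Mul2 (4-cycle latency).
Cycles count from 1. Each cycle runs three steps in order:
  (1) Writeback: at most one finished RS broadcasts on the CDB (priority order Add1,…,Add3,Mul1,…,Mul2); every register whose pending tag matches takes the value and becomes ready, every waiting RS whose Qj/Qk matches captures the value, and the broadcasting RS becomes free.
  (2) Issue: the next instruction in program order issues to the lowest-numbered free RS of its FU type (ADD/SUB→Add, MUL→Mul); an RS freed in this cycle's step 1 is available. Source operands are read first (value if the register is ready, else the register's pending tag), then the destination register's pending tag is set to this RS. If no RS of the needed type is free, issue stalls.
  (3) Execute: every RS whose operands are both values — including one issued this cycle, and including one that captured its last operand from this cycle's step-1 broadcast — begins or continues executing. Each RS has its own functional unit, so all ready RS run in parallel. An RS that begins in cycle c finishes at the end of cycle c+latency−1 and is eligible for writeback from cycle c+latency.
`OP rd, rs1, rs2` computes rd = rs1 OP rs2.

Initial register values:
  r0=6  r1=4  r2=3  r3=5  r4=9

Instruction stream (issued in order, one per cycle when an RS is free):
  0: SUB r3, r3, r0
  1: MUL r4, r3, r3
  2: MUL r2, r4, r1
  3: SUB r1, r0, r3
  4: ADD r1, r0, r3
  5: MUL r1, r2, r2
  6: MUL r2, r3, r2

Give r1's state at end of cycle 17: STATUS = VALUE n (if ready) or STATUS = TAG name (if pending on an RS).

c1: issue SUB r3<-Add1 | r0:6,r1:4,r2:3,r3:Add1,r4:9
c2: issue MUL r4<-Mul1 | r0:6,r1:4,r2:3,r3:Add1,r4:Mul1
c3: issue MUL r2<-Mul2 | r0:6,r1:4,r2:Mul2,r3:Add1,r4:Mul1
c4: CDB Add1=-1; issue SUB r1<-Add1 | r0:6,r1:Add1,r2:Mul2,r3:-1,r4:Mul1
c5: issue ADD r1<-Add2 | r0:6,r1:Add2,r2:Mul2,r3:-1,r4:Mul1
c6: stall | r0:6,r1:Add2,r2:Mul2,r3:-1,r4:Mul1
c7: CDB Add1=7; stall | r0:6,r1:Add2,r2:Mul2,r3:-1,r4:Mul1
c8: CDB Add2=5; stall | r0:6,r1:5,r2:Mul2,r3:-1,r4:Mul1
c9: CDB Mul1=1; issue MUL r1<-Mul1 | r0:6,r1:Mul1,r2:Mul2,r3:-1,r4:1
c10: stall | r0:6,r1:Mul1,r2:Mul2,r3:-1,r4:1
c11: stall | r0:6,r1:Mul1,r2:Mul2,r3:-1,r4:1
c12: stall | r0:6,r1:Mul1,r2:Mul2,r3:-1,r4:1
c13: CDB Mul2=4; issue MUL r2<-Mul2 | r0:6,r1:Mul1,r2:Mul2,r3:-1,r4:1
c14: - | r0:6,r1:Mul1,r2:Mul2,r3:-1,r4:1
c15: - | r0:6,r1:Mul1,r2:Mul2,r3:-1,r4:1
c16: - | r0:6,r1:Mul1,r2:Mul2,r3:-1,r4:1
c17: CDB Mul1=16 | r0:6,r1:16,r2:Mul2,r3:-1,r4:1

STATUS = VALUE 16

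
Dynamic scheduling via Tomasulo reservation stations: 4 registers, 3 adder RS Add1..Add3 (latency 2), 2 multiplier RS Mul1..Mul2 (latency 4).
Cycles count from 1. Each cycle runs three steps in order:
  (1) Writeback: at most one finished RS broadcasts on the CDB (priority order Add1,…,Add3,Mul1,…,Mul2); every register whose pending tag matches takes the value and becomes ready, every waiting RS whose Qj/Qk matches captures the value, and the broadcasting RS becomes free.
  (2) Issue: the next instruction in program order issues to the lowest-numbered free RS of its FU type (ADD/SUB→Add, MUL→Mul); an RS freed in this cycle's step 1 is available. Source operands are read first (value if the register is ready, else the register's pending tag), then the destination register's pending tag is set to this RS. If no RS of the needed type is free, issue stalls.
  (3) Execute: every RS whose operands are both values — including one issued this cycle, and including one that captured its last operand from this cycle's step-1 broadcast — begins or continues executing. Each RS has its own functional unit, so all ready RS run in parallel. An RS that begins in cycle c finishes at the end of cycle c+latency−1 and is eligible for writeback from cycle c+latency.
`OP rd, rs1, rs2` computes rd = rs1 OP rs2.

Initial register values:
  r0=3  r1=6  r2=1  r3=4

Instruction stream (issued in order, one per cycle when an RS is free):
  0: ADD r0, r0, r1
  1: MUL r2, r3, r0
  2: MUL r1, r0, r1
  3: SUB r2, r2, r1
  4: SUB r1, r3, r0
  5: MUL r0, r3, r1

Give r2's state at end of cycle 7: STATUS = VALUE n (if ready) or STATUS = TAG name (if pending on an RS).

c1: issue ADD r0<-Add1 | r0:Add1,r1:6,r2:1,r3:4
c2: issue MUL r2<-Mul1 | r0:Add1,r1:6,r2:Mul1,r3:4
c3: CDB Add1=9; issue MUL r1<-Mul2 | r0:9,r1:Mul2,r2:Mul1,r3:4
c4: issue SUB r2<-Add1 | r0:9,r1:Mul2,r2:Add1,r3:4
c5: issue SUB r1<-Add2 | r0:9,r1:Add2,r2:Add1,r3:4
c6: stall | r0:9,r1:Add2,r2:Add1,r3:4
c7: CDB Add2=-5; stall | r0:9,r1:-5,r2:Add1,r3:4

STATUS = TAG Add1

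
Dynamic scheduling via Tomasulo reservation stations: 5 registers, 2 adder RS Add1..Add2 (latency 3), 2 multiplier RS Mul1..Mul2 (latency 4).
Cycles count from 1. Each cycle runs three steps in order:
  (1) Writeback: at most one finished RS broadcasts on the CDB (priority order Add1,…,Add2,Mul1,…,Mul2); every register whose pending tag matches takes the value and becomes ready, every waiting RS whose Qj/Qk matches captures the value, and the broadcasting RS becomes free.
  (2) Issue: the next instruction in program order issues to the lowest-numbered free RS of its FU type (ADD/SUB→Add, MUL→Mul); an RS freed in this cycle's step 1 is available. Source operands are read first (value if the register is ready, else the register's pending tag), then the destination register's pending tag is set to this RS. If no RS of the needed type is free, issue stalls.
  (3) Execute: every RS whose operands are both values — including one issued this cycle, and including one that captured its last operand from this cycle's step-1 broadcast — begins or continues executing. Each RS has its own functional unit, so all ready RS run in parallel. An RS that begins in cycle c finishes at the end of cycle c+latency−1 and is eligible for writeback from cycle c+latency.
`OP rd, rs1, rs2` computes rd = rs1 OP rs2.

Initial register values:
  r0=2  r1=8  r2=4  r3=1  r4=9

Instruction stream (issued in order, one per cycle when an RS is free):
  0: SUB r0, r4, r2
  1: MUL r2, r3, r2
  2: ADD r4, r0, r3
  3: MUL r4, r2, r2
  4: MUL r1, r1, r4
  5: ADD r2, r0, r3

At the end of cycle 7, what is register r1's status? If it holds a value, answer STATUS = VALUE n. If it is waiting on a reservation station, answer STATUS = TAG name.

  c1: issue SUB r0<-Add1  regs: r0:Add1,r1:8,r2:4,r3:1,r4:9
  c2: issue MUL r2<-Mul1  regs: r0:Add1,r1:8,r2:Mul1,r3:1,r4:9
  c3: issue ADD r4<-Add2  regs: r0:Add1,r1:8,r2:Mul1,r3:1,r4:Add2
  c4: CDB Add1=5; issue MUL r4<-Mul2  regs: r0:5,r1:8,r2:Mul1,r3:1,r4:Mul2
  c5: stall  regs: r0:5,r1:8,r2:Mul1,r3:1,r4:Mul2
  c6: CDB Mul1=4; issue MUL r1<-Mul1  regs: r0:5,r1:Mul1,r2:4,r3:1,r4:Mul2
  c7: CDB Add2=6; issue ADD r2<-Add1  regs: r0:5,r1:Mul1,r2:Add1,r3:1,r4:Mul2

STATUS = TAG Mul1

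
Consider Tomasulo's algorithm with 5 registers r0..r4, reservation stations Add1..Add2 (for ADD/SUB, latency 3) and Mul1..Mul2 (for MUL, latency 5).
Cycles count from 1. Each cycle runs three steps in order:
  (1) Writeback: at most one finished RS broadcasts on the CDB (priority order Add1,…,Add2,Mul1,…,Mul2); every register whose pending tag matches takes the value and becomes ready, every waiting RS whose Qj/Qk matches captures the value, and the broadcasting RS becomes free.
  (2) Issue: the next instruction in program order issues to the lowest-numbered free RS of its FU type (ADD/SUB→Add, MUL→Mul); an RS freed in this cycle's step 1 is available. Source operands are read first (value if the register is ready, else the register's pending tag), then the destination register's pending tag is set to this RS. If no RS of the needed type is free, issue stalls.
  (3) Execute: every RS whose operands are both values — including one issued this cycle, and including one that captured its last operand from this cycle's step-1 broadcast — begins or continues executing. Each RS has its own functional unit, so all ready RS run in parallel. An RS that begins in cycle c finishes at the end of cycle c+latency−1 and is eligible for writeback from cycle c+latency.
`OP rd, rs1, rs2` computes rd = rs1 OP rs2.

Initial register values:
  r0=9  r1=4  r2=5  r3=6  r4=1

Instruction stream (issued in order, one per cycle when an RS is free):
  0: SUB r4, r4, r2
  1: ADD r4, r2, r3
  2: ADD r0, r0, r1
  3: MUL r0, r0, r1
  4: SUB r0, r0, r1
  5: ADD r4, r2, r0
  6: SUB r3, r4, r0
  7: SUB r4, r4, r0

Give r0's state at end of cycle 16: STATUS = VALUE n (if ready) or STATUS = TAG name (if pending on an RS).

STATUS = VALUE 48

c1: issue SUB r4<-Add1 | r0:9,r1:4,r2:5,r3:6,r4:Add1
c2: issue ADD r4<-Add2 | r0:9,r1:4,r2:5,r3:6,r4:Add2
c3: stall | r0:9,r1:4,r2:5,r3:6,r4:Add2
c4: CDB Add1=-4; issue ADD r0<-Add1 | r0:Add1,r1:4,r2:5,r3:6,r4:Add2
c5: CDB Add2=11; issue MUL r0<-Mul1 | r0:Mul1,r1:4,r2:5,r3:6,r4:11
c6: issue SUB r0<-Add2 | r0:Add2,r1:4,r2:5,r3:6,r4:11
c7: CDB Add1=13; issue ADD r4<-Add1 | r0:Add2,r1:4,r2:5,r3:6,r4:Add1
c8: stall | r0:Add2,r1:4,r2:5,r3:6,r4:Add1
c9: stall | r0:Add2,r1:4,r2:5,r3:6,r4:Add1
c10: stall | r0:Add2,r1:4,r2:5,r3:6,r4:Add1
c11: stall | r0:Add2,r1:4,r2:5,r3:6,r4:Add1
c12: CDB Mul1=52; stall | r0:Add2,r1:4,r2:5,r3:6,r4:Add1
c13: stall | r0:Add2,r1:4,r2:5,r3:6,r4:Add1
c14: stall | r0:Add2,r1:4,r2:5,r3:6,r4:Add1
c15: CDB Add2=48; issue SUB r3<-Add2 | r0:48,r1:4,r2:5,r3:Add2,r4:Add1
c16: stall | r0:48,r1:4,r2:5,r3:Add2,r4:Add1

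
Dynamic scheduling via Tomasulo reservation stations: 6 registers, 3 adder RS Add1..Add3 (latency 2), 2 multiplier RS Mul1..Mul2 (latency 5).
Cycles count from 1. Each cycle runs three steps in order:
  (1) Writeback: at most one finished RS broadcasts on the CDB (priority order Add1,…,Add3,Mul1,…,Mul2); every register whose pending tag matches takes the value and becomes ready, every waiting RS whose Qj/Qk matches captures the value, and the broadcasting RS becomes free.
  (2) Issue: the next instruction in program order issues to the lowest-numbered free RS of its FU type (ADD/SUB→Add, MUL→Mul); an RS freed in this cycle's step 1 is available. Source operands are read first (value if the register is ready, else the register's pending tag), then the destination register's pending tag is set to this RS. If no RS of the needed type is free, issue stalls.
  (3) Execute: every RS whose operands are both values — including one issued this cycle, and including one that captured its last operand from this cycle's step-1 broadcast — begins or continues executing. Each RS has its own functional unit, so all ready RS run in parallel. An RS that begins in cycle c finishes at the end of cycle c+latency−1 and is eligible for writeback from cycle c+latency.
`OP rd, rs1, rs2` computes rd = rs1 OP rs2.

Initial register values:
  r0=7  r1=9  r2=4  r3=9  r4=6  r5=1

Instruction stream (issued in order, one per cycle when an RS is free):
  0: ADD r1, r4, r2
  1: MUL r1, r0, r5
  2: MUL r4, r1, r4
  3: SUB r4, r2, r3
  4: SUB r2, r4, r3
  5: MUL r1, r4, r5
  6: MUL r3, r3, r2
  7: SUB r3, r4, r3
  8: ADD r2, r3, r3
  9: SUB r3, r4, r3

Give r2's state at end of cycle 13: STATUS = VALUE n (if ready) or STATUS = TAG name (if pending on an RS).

c1: issue ADD r1<-Add1 | r0:7,r1:Add1,r2:4,r3:9,r4:6,r5:1
c2: issue MUL r1<-Mul1 | r0:7,r1:Mul1,r2:4,r3:9,r4:6,r5:1
c3: CDB Add1=10; issue MUL r4<-Mul2 | r0:7,r1:Mul1,r2:4,r3:9,r4:Mul2,r5:1
c4: issue SUB r4<-Add1 | r0:7,r1:Mul1,r2:4,r3:9,r4:Add1,r5:1
c5: issue SUB r2<-Add2 | r0:7,r1:Mul1,r2:Add2,r3:9,r4:Add1,r5:1
c6: CDB Add1=-5; stall | r0:7,r1:Mul1,r2:Add2,r3:9,r4:-5,r5:1
c7: CDB Mul1=7; issue MUL r1<-Mul1 | r0:7,r1:Mul1,r2:Add2,r3:9,r4:-5,r5:1
c8: CDB Add2=-14; stall | r0:7,r1:Mul1,r2:-14,r3:9,r4:-5,r5:1
c9: stall | r0:7,r1:Mul1,r2:-14,r3:9,r4:-5,r5:1
c10: stall | r0:7,r1:Mul1,r2:-14,r3:9,r4:-5,r5:1
c11: stall | r0:7,r1:Mul1,r2:-14,r3:9,r4:-5,r5:1
c12: CDB Mul1=-5; issue MUL r3<-Mul1 | r0:7,r1:-5,r2:-14,r3:Mul1,r4:-5,r5:1
c13: CDB Mul2=42; issue SUB r3<-Add1 | r0:7,r1:-5,r2:-14,r3:Add1,r4:-5,r5:1

STATUS = VALUE -14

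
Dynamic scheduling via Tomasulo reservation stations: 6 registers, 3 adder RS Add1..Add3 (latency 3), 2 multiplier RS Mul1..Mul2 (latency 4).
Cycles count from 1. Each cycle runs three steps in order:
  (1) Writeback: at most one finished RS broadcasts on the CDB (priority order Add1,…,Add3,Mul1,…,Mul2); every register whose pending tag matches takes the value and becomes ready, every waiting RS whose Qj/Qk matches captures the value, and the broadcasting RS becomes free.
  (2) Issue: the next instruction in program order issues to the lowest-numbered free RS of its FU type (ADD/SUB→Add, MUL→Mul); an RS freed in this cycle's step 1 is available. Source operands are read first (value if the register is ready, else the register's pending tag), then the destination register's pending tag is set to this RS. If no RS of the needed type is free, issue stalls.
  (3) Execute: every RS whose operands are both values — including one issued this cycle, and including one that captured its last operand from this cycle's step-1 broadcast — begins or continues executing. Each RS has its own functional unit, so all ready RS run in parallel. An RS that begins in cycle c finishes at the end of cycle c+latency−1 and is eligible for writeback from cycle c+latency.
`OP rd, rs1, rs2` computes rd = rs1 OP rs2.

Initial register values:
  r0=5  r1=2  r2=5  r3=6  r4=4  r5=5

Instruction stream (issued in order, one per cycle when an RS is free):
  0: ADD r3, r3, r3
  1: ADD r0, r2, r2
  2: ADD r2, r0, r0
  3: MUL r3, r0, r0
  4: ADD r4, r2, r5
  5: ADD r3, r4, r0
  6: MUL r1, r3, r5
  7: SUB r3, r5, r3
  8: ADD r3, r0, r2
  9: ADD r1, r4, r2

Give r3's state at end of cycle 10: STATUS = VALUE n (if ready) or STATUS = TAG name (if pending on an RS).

  c1: issue ADD r3<-Add1  regs: r0:5,r1:2,r2:5,r3:Add1,r4:4,r5:5
  c2: issue ADD r0<-Add2  regs: r0:Add2,r1:2,r2:5,r3:Add1,r4:4,r5:5
  c3: issue ADD r2<-Add3  regs: r0:Add2,r1:2,r2:Add3,r3:Add1,r4:4,r5:5
  c4: CDB Add1=12; issue MUL r3<-Mul1  regs: r0:Add2,r1:2,r2:Add3,r3:Mul1,r4:4,r5:5
  c5: CDB Add2=10; issue ADD r4<-Add1  regs: r0:10,r1:2,r2:Add3,r3:Mul1,r4:Add1,r5:5
  c6: issue ADD r3<-Add2  regs: r0:10,r1:2,r2:Add3,r3:Add2,r4:Add1,r5:5
  c7: issue MUL r1<-Mul2  regs: r0:10,r1:Mul2,r2:Add3,r3:Add2,r4:Add1,r5:5
  c8: CDB Add3=20; issue SUB r3<-Add3  regs: r0:10,r1:Mul2,r2:20,r3:Add3,r4:Add1,r5:5
  c9: CDB Mul1=100; stall  regs: r0:10,r1:Mul2,r2:20,r3:Add3,r4:Add1,r5:5
  c10: stall  regs: r0:10,r1:Mul2,r2:20,r3:Add3,r4:Add1,r5:5

STATUS = TAG Add3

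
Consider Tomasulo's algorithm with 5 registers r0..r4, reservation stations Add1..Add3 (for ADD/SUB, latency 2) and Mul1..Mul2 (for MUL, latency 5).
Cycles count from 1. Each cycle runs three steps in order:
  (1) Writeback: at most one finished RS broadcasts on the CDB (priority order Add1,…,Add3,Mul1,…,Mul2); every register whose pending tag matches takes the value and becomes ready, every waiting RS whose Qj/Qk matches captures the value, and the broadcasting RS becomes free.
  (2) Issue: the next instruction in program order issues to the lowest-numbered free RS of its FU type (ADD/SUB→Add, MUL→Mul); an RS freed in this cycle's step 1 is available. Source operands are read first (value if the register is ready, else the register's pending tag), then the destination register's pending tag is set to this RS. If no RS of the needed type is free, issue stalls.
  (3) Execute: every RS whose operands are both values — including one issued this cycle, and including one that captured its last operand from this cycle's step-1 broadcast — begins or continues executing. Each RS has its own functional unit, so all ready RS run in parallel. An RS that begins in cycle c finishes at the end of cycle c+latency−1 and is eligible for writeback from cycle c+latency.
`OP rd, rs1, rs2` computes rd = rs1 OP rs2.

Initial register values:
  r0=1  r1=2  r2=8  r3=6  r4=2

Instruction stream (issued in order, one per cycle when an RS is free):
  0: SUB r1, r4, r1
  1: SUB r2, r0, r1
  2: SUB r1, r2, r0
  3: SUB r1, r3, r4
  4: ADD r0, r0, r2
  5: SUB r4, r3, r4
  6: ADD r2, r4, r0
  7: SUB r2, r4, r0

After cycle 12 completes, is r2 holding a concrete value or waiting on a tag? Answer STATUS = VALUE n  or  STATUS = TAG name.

c1: issue SUB r1<-Add1 | r0:1,r1:Add1,r2:8,r3:6,r4:2
c2: issue SUB r2<-Add2 | r0:1,r1:Add1,r2:Add2,r3:6,r4:2
c3: CDB Add1=0; issue SUB r1<-Add1 | r0:1,r1:Add1,r2:Add2,r3:6,r4:2
c4: issue SUB r1<-Add3 | r0:1,r1:Add3,r2:Add2,r3:6,r4:2
c5: CDB Add2=1; issue ADD r0<-Add2 | r0:Add2,r1:Add3,r2:1,r3:6,r4:2
c6: CDB Add3=4; issue SUB r4<-Add3 | r0:Add2,r1:4,r2:1,r3:6,r4:Add3
c7: CDB Add1=0; issue ADD r2<-Add1 | r0:Add2,r1:4,r2:Add1,r3:6,r4:Add3
c8: CDB Add2=2; issue SUB r2<-Add2 | r0:2,r1:4,r2:Add2,r3:6,r4:Add3
c9: CDB Add3=4 | r0:2,r1:4,r2:Add2,r3:6,r4:4
c10: - | r0:2,r1:4,r2:Add2,r3:6,r4:4
c11: CDB Add1=6 | r0:2,r1:4,r2:Add2,r3:6,r4:4
c12: CDB Add2=2 | r0:2,r1:4,r2:2,r3:6,r4:4

STATUS = VALUE 2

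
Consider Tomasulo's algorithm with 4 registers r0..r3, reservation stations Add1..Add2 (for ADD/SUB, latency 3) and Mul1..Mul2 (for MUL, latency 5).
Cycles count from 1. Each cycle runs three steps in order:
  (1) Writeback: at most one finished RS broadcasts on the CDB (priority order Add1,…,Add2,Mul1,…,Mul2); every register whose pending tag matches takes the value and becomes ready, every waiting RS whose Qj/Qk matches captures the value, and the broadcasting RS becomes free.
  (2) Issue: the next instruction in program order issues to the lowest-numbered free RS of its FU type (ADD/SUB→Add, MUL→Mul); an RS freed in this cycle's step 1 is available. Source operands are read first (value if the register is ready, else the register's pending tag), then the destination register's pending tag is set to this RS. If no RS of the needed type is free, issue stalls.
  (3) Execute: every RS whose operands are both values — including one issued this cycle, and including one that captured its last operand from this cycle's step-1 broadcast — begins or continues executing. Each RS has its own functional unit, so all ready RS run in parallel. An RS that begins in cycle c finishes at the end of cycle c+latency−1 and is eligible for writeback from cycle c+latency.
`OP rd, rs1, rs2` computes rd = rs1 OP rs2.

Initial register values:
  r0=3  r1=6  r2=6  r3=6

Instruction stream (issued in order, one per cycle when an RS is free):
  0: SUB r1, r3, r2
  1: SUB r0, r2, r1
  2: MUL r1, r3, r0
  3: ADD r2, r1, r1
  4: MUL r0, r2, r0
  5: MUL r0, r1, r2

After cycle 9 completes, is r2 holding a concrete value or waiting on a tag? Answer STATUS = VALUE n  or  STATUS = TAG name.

STATUS = TAG Add1

  c1: issue SUB r1<-Add1  regs: r0:3,r1:Add1,r2:6,r3:6
  c2: issue SUB r0<-Add2  regs: r0:Add2,r1:Add1,r2:6,r3:6
  c3: issue MUL r1<-Mul1  regs: r0:Add2,r1:Mul1,r2:6,r3:6
  c4: CDB Add1=0; issue ADD r2<-Add1  regs: r0:Add2,r1:Mul1,r2:Add1,r3:6
  c5: issue MUL r0<-Mul2  regs: r0:Mul2,r1:Mul1,r2:Add1,r3:6
  c6: stall  regs: r0:Mul2,r1:Mul1,r2:Add1,r3:6
  c7: CDB Add2=6; stall  regs: r0:Mul2,r1:Mul1,r2:Add1,r3:6
  c8: stall  regs: r0:Mul2,r1:Mul1,r2:Add1,r3:6
  c9: stall  regs: r0:Mul2,r1:Mul1,r2:Add1,r3:6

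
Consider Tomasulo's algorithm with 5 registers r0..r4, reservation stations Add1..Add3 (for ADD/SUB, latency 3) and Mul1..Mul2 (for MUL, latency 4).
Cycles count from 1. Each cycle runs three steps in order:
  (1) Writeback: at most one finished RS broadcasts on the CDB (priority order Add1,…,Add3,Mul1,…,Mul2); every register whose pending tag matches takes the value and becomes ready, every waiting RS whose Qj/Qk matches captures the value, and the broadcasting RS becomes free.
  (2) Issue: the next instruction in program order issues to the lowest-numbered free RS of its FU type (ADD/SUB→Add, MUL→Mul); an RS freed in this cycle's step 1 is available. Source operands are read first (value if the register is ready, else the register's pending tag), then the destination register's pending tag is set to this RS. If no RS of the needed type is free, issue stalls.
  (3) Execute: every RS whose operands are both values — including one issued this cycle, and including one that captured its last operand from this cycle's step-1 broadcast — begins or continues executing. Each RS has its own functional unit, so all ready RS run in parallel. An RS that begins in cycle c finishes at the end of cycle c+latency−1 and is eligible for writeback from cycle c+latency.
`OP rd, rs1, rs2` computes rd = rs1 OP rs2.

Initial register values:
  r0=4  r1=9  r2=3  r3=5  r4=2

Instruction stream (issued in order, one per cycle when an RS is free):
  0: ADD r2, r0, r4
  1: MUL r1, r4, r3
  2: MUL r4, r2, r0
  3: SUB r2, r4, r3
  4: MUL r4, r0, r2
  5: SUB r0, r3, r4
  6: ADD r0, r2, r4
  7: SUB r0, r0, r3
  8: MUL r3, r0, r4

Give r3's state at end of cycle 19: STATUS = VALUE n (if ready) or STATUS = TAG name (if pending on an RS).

c1: issue ADD r2<-Add1 | r0:4,r1:9,r2:Add1,r3:5,r4:2
c2: issue MUL r1<-Mul1 | r0:4,r1:Mul1,r2:Add1,r3:5,r4:2
c3: issue MUL r4<-Mul2 | r0:4,r1:Mul1,r2:Add1,r3:5,r4:Mul2
c4: CDB Add1=6; issue SUB r2<-Add1 | r0:4,r1:Mul1,r2:Add1,r3:5,r4:Mul2
c5: stall | r0:4,r1:Mul1,r2:Add1,r3:5,r4:Mul2
c6: CDB Mul1=10; issue MUL r4<-Mul1 | r0:4,r1:10,r2:Add1,r3:5,r4:Mul1
c7: issue SUB r0<-Add2 | r0:Add2,r1:10,r2:Add1,r3:5,r4:Mul1
c8: CDB Mul2=24; issue ADD r0<-Add3 | r0:Add3,r1:10,r2:Add1,r3:5,r4:Mul1
c9: stall | r0:Add3,r1:10,r2:Add1,r3:5,r4:Mul1
c10: stall | r0:Add3,r1:10,r2:Add1,r3:5,r4:Mul1
c11: CDB Add1=19; issue SUB r0<-Add1 | r0:Add1,r1:10,r2:19,r3:5,r4:Mul1
c12: issue MUL r3<-Mul2 | r0:Add1,r1:10,r2:19,r3:Mul2,r4:Mul1
c13: - | r0:Add1,r1:10,r2:19,r3:Mul2,r4:Mul1
c14: - | r0:Add1,r1:10,r2:19,r3:Mul2,r4:Mul1
c15: CDB Mul1=76 | r0:Add1,r1:10,r2:19,r3:Mul2,r4:76
c16: - | r0:Add1,r1:10,r2:19,r3:Mul2,r4:76
c17: - | r0:Add1,r1:10,r2:19,r3:Mul2,r4:76
c18: CDB Add2=-71 | r0:Add1,r1:10,r2:19,r3:Mul2,r4:76
c19: CDB Add3=95 | r0:Add1,r1:10,r2:19,r3:Mul2,r4:76

STATUS = TAG Mul2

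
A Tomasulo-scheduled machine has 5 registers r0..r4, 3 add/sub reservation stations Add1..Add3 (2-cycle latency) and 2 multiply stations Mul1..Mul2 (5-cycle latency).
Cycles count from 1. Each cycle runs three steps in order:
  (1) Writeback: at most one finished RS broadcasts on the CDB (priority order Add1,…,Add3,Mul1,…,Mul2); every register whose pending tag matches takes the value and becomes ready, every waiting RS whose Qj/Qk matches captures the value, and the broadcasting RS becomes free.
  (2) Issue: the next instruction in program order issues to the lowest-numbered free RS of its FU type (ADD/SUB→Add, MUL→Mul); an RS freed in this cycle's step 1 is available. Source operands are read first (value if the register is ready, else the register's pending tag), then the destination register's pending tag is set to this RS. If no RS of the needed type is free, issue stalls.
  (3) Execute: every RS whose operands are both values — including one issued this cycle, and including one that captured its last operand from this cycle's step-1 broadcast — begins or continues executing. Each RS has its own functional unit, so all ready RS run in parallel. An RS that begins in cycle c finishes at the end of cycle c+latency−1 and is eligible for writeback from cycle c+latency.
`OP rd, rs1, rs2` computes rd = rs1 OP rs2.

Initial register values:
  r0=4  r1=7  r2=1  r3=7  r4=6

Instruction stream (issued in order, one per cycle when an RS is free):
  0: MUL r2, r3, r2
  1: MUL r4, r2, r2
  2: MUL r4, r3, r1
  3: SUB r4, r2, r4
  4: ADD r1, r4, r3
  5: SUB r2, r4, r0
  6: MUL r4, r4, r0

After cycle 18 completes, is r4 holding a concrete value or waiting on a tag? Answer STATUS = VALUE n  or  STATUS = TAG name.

cycle 1: issue MUL r2<-Mul1 // r0:4,r1:7,r2:Mul1,r3:7,r4:6
cycle 2: issue MUL r4<-Mul2 // r0:4,r1:7,r2:Mul1,r3:7,r4:Mul2
cycle 3: stall // r0:4,r1:7,r2:Mul1,r3:7,r4:Mul2
cycle 4: stall // r0:4,r1:7,r2:Mul1,r3:7,r4:Mul2
cycle 5: stall // r0:4,r1:7,r2:Mul1,r3:7,r4:Mul2
cycle 6: CDB Mul1=7; issue MUL r4<-Mul1 // r0:4,r1:7,r2:7,r3:7,r4:Mul1
cycle 7: issue SUB r4<-Add1 // r0:4,r1:7,r2:7,r3:7,r4:Add1
cycle 8: issue ADD r1<-Add2 // r0:4,r1:Add2,r2:7,r3:7,r4:Add1
cycle 9: issue SUB r2<-Add3 // r0:4,r1:Add2,r2:Add3,r3:7,r4:Add1
cycle 10: stall // r0:4,r1:Add2,r2:Add3,r3:7,r4:Add1
cycle 11: CDB Mul1=49; issue MUL r4<-Mul1 // r0:4,r1:Add2,r2:Add3,r3:7,r4:Mul1
cycle 12: CDB Mul2=49 // r0:4,r1:Add2,r2:Add3,r3:7,r4:Mul1
cycle 13: CDB Add1=-42 // r0:4,r1:Add2,r2:Add3,r3:7,r4:Mul1
cycle 14: - // r0:4,r1:Add2,r2:Add3,r3:7,r4:Mul1
cycle 15: CDB Add2=-35 // r0:4,r1:-35,r2:Add3,r3:7,r4:Mul1
cycle 16: CDB Add3=-46 // r0:4,r1:-35,r2:-46,r3:7,r4:Mul1
cycle 17: - // r0:4,r1:-35,r2:-46,r3:7,r4:Mul1
cycle 18: CDB Mul1=-168 // r0:4,r1:-35,r2:-46,r3:7,r4:-168

STATUS = VALUE -168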